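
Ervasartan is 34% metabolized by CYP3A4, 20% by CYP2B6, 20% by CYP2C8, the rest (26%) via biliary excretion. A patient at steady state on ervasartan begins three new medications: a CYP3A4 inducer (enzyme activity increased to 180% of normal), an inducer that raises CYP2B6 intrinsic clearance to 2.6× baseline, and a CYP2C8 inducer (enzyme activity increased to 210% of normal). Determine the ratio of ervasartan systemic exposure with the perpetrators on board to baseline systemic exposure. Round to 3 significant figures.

The CYP3A4 pathway (34% of clearance) is boosted to 1.8× activity: 0.34 × 1.8 = 0.612.
The CYP2B6 pathway (20% of clearance) is boosted to 2.6× activity: 0.2 × 2.6 = 0.52.
The CYP2C8 pathway (20% of clearance) rises to 2.1× activity: 0.2 × 2.1 = 0.42.
The remaining 26% of clearance is unaffected.
Relative clearance = 0.612 + 0.52 + 0.42 + 0.26 = 1.812.
Net systemic exposure ratio = 1 / 1.812 = 0.552.

0.552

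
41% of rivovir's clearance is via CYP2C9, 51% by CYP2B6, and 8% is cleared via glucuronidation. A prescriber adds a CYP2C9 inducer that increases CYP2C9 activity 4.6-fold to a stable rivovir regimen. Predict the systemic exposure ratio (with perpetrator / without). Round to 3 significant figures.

0.404

The CYP2C9 pathway (41% of clearance) increases to 4.6× activity: 0.41 × 4.6 = 1.886.
CYP2B6 (51%) and the residual 8% are unaffected.
CL_new/CL_old = 1.886 + 0.51 + 0.08 = 2.476.
Systemic exposure ratio = CL_old/CL_new = 1 / 2.476 = 0.404.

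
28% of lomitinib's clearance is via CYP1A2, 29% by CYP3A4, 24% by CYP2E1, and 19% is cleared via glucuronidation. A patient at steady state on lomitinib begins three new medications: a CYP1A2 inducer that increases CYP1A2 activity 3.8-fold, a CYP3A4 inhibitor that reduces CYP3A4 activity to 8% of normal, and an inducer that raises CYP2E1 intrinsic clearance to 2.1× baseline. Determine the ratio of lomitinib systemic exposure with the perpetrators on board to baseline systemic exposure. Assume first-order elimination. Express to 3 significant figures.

0.561

The CYP1A2 pathway (28% of clearance) increases to 3.8× activity: 0.28 × 3.8 = 1.064.
The CYP3A4 pathway (29% of clearance) is reduced to 0.08× activity: 0.29 × 0.08 = 0.0232.
The CYP2E1 pathway (24% of clearance) increases to 2.1× activity: 0.24 × 2.1 = 0.504.
The remaining 19% of clearance is unaffected.
New clearance relative to baseline: 1.064 + 0.0232 + 0.504 + 0.19 = 1.7812.
Systemic exposure ∝ 1/CL: fold-change = 1 / 1.7812 = 0.561.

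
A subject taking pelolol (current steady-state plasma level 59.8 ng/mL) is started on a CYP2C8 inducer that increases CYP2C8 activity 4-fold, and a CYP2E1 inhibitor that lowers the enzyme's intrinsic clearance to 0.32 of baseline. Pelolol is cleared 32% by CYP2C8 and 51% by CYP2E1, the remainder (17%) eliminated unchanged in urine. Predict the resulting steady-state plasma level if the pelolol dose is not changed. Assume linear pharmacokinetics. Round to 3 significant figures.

37.1 ng/mL

CYP2C8: 0.32 × 4 = 1.28
CYP2E1: 0.51 × 0.32 = 0.1632
Other: 0.17 (unchanged)
New clearance relative to baseline: 1.28 + 0.1632 + 0.17 = 1.6132.
Steady-state plasma level ∝ 1/CL: new value = 59.8 / 1.6132 = 37.1 ng/mL.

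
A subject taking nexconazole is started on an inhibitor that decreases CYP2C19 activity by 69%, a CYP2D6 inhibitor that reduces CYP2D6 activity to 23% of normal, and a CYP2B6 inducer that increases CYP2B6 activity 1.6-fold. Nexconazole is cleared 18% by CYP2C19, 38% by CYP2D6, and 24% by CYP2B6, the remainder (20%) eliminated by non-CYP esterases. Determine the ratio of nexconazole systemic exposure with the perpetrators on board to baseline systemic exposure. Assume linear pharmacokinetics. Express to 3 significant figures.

1.38

CYP2C19: 0.18 × 0.31 = 0.0558
CYP2D6: 0.38 × 0.23 = 0.0874
CYP2B6: 0.24 × 1.6 = 0.384
Other: 0.2 (unchanged)
CL_new/CL_old = 0.0558 + 0.0874 + 0.384 + 0.2 = 0.7272.
Systemic exposure ∝ 1/CL: fold-change = 1 / 0.7272 = 1.38.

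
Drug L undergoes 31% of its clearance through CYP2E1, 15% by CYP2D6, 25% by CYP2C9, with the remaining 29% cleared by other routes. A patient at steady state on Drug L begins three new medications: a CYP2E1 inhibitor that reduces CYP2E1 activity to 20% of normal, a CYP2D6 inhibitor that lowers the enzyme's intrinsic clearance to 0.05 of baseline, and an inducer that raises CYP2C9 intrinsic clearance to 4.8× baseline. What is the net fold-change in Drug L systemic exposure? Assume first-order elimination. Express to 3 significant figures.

0.641

The CYP2E1 pathway (31% of clearance) drops to 0.2× activity: 0.31 × 0.2 = 0.062.
The CYP2D6 pathway (15% of clearance) drops to 0.05× activity: 0.15 × 0.05 = 0.0075.
The CYP2C9 pathway (25% of clearance) is boosted to 4.8× activity: 0.25 × 4.8 = 1.2.
The remaining 29% of clearance is unaffected.
New clearance relative to baseline: 0.062 + 0.0075 + 1.2 + 0.29 = 1.5595.
Systemic exposure ∝ 1/CL: fold-change = 1 / 1.5595 = 0.641.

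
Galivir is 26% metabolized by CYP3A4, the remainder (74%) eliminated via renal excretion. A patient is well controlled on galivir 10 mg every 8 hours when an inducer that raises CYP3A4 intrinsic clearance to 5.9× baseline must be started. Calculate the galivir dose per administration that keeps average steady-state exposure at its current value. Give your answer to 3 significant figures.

CYP3A4: 0.26 × 5.9 = 1.534
Other: 0.74 (unchanged)
Relative clearance = 1.534 + 0.74 = 2.274.
To maintain the same steady-state level, dose must scale with clearance: new dose = 10 × 2.274 = 22.7 mg.

22.7 mg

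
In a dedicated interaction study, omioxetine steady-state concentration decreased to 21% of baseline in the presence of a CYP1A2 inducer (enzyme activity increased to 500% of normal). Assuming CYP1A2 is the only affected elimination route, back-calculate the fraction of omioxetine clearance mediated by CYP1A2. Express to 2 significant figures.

Write x for the fraction cleared via CYP1A2. The observed steady-state concentration change means clearance rose to 1/0.210 = 4.762 of baseline.
Only the CYP1A2 route changed, so 4.762 = x·5 + (1 − x), giving x = 0.94.

0.94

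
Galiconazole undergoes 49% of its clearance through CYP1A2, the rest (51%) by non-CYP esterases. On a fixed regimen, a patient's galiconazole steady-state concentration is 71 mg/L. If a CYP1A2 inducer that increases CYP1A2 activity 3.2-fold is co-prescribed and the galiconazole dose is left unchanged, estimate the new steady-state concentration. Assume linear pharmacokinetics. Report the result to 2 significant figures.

The CYP1A2 pathway (49% of clearance) is boosted to 3.2× activity: 0.49 × 3.2 = 1.568.
Non-CYP routes (51%) are unchanged.
Relative clearance = 1.568 + 0.51 = 2.078.
Steady-state concentration ∝ 1/CL, so new value = 71 / 2.078 = 34 mg/L.

34 mg/L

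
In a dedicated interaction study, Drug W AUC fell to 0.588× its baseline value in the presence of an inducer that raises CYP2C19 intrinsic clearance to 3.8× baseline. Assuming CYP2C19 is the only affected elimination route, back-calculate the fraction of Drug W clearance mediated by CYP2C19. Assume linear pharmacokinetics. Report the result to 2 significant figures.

Let x = fm,CYP2C19. Because AUC ∝ 1/CL, relative clearance rose to 1/0.588 = 1.701.
Setting x·3.8 + (1 − x) = 1.701 and solving: x = (1.701 − 1)/(3.8 − 1) = 0.25.

0.25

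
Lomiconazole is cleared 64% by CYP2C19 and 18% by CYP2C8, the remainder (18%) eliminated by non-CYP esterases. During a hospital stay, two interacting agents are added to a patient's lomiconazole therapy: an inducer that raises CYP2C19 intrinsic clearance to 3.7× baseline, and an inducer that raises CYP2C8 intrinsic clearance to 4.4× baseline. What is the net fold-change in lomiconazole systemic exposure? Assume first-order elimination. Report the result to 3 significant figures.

0.299

The CYP2C19 pathway (64% of clearance) increases to 3.7× activity: 0.64 × 3.7 = 2.368.
The CYP2C8 pathway (18% of clearance) rises to 4.4× activity: 0.18 × 4.4 = 0.792.
The remaining 18% of clearance is unaffected.
New clearance relative to baseline: 2.368 + 0.792 + 0.18 = 3.34.
Systemic exposure ∝ 1/CL: fold-change = 1 / 3.34 = 0.299.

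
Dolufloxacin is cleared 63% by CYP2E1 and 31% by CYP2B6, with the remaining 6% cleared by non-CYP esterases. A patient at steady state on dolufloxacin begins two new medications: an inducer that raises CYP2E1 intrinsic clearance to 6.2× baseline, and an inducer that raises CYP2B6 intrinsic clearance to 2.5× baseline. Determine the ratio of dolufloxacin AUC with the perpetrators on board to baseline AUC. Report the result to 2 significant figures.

The CYP2E1 pathway (63% of clearance) rises to 6.2× activity: 0.63 × 6.2 = 3.906.
The CYP2B6 pathway (31% of clearance) rises to 2.5× activity: 0.31 × 2.5 = 0.775.
The remaining 6% of clearance is unaffected.
CL_new/CL_old = 3.906 + 0.775 + 0.06 = 4.741.
Net AUC ratio = 1 / 4.741 = 0.21.

0.21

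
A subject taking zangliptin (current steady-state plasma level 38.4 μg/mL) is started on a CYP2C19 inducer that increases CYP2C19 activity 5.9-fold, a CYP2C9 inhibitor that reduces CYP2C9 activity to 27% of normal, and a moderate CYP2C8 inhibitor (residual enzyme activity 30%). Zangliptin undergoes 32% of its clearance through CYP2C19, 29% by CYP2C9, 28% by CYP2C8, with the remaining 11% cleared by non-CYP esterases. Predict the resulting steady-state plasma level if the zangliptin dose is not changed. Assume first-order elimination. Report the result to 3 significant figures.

17.8 μg/mL

The CYP2C19 pathway (32% of clearance) is boosted to 5.9× activity: 0.32 × 5.9 = 1.888.
The CYP2C9 pathway (29% of clearance) drops to 0.27× activity: 0.29 × 0.27 = 0.0783.
The CYP2C8 pathway (28% of clearance) drops to 0.3× activity: 0.28 × 0.3 = 0.084.
The remaining 11% of clearance is unaffected.
CL_new/CL_old = 1.888 + 0.0783 + 0.084 + 0.11 = 2.1603.
Steady-state plasma level ∝ 1/CL: new value = 38.4 / 2.1603 = 17.8 μg/mL.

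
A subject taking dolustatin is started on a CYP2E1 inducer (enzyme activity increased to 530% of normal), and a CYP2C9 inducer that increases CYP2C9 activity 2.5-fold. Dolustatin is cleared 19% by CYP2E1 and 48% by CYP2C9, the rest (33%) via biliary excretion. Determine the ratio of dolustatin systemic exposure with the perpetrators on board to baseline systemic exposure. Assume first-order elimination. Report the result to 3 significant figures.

0.394

The CYP2E1 pathway (19% of clearance) increases to 5.3× activity: 0.19 × 5.3 = 1.007.
The CYP2C9 pathway (48% of clearance) is boosted to 2.5× activity: 0.48 × 2.5 = 1.2.
The remaining 33% of clearance is unaffected.
CL_new/CL_old = 1.007 + 1.2 + 0.33 = 2.537.
Net systemic exposure ratio = 1 / 2.537 = 0.394.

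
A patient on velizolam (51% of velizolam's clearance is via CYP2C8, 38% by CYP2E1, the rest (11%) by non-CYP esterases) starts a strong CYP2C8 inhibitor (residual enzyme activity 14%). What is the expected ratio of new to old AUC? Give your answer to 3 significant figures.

CYP2C8: 0.51 × 0.14 = 0.0714
CYP2E1: 0.38 (unchanged)
Other: 0.11 (unchanged)
Relative clearance = 0.0714 + 0.38 + 0.11 = 0.5614.
AUC ratio = CL_old/CL_new = 1 / 0.5614 = 1.78.

1.78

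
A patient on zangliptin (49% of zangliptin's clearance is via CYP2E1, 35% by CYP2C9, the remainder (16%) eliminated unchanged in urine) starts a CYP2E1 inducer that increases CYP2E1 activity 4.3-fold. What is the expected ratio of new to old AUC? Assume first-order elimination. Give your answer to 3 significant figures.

The CYP2E1 pathway (49% of clearance) is boosted to 4.3× activity: 0.49 × 4.3 = 2.107.
CYP2C9 (35%) and the residual 16% are unaffected.
Relative clearance = 2.107 + 0.35 + 0.16 = 2.617.
Since AUC ∝ 1/CL, the ratio is 1 / 2.617 = 0.382.

0.382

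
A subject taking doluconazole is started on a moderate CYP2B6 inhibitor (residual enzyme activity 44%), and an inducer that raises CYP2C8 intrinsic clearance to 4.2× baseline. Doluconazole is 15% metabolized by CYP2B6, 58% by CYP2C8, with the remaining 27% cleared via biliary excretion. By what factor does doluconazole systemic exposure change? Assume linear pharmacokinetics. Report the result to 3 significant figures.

The CYP2B6 pathway (15% of clearance) drops to 0.44× activity: 0.15 × 0.44 = 0.066.
The CYP2C8 pathway (58% of clearance) rises to 4.2× activity: 0.58 × 4.2 = 2.436.
Non-CYP routes (27%) are unchanged.
CL_new/CL_old = 0.066 + 2.436 + 0.27 = 2.772.
Systemic exposure ∝ 1/CL: fold-change = 1 / 2.772 = 0.361.

0.361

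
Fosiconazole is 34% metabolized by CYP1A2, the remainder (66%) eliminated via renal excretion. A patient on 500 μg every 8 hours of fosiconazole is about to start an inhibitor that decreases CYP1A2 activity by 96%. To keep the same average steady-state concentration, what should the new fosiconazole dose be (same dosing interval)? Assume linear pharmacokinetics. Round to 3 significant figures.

337 μg

The CYP1A2 pathway (34% of clearance) drops to 0.04× activity: 0.34 × 0.04 = 0.0136.
The remaining 66% of clearance is unaffected.
New clearance relative to baseline: 0.0136 + 0.66 = 0.6736.
To maintain the same steady-state level, dose must scale with clearance: new dose = 500 × 0.6736 = 337 μg.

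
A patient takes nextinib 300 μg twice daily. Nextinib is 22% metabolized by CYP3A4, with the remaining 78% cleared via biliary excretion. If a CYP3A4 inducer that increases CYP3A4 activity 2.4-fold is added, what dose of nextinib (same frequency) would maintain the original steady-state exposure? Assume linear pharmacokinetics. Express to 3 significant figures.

392 μg

The CYP3A4 pathway (22% of clearance) is boosted to 2.4× activity: 0.22 × 2.4 = 0.528.
Non-CYP routes (78%) are unchanged.
Relative clearance = 0.528 + 0.78 = 1.308.
Exposure is unchanged when dose changes in proportion to clearance. New dose = 300 μg × 1.308 = 392 μg.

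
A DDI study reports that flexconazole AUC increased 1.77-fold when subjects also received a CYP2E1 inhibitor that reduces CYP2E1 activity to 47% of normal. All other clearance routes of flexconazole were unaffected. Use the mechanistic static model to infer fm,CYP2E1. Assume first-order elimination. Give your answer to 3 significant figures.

0.821

Let fm be the CYP2E1 fraction. New clearance relative to baseline = fm × 0.47 + (1 − fm).
AUC ratio = 1 / (new CL fraction), so new CL fraction = 1 / 1.77 = 0.565.
fm × 0.47 + 1 − fm = 0.565  ⇒  fm × (0.47 − 1) = −0.435  ⇒  fm = 0.821.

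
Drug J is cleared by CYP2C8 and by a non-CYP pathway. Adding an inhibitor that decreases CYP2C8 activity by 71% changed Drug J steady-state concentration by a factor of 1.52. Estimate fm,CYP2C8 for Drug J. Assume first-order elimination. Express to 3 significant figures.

Let fm be the CYP2C8 fraction. New clearance relative to baseline = fm × 0.29 + (1 − fm).
Steady-state concentration ratio = 1 / (new CL fraction), so new CL fraction = 1 / 1.52 = 0.6579.
fm × 0.29 + 1 − fm = 0.6579  ⇒  fm × (0.29 − 1) = −0.3421  ⇒  fm = 0.482.

0.482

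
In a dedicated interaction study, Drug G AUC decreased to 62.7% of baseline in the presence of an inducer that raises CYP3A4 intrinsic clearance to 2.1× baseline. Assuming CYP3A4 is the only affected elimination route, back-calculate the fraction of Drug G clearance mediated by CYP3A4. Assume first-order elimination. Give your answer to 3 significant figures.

0.541

CL'/CL = 1 / 0.627 = 1.595
2.1·fm + (1 − fm) = 1.595
fm = (1.595 − 1) / (2.1 − 1) = 0.541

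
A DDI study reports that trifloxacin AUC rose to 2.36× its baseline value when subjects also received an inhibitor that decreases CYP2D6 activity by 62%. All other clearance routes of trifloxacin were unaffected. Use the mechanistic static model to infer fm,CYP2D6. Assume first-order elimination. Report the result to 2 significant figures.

Write x for the fraction cleared via CYP2D6. The observed AUC change means clearance fell to 1/2.36 = 0.4237 of baseline.
Setting x·0.38 + (1 − x) = 0.4237 and solving: x = (0.4237 − 1)/(0.38 − 1) = 0.93.

0.93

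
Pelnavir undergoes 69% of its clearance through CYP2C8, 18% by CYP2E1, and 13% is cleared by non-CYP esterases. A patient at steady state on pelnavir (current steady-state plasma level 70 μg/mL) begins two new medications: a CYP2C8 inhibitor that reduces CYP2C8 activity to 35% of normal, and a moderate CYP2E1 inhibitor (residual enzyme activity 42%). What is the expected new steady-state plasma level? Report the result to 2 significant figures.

1.6 × 10² μg/mL

The CYP2C8 pathway (69% of clearance) drops to 0.35× activity: 0.69 × 0.35 = 0.2415.
The CYP2E1 pathway (18% of clearance) falls to 0.42× activity: 0.18 × 0.42 = 0.0756.
Non-CYP routes (13%) are unchanged.
CL_new/CL_old = 0.2415 + 0.0756 + 0.13 = 0.4471.
Steady-state plasma level ∝ 1/CL: new value = 70 / 0.4471 = 1.6 × 10² μg/mL.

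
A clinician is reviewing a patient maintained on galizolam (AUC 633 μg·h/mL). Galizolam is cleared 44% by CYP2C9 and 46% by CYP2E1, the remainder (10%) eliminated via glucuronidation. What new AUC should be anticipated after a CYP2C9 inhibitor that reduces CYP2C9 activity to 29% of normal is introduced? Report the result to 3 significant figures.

The CYP2C9 pathway (44% of clearance) is reduced to 0.29× activity: 0.44 × 0.29 = 0.1276.
CYP2E1 (46%) and the residual 10% are unaffected.
Relative clearance = 0.1276 + 0.46 + 0.1 = 0.6876.
New AUC = baseline ÷ relative clearance = 633 / 0.6876 = 921 μg·h/mL.

921 μg·h/mL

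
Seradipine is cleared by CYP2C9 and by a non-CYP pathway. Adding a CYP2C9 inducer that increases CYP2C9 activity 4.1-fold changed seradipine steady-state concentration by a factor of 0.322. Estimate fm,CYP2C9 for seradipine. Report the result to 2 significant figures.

Let x = fm,CYP2C9. Because steady-state concentration ∝ 1/CL, relative clearance rose to 1/0.322 = 3.106.
Setting x·4.1 + (1 − x) = 3.106 and solving: x = (3.106 − 1)/(4.1 − 1) = 0.68.

0.68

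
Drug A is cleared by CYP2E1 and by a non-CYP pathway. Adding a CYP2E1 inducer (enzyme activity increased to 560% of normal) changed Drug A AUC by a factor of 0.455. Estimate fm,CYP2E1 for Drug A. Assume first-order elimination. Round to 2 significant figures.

0.26

CL'/CL = 1 / 0.455 = 2.198
5.6·fm + (1 − fm) = 2.198
fm = (2.198 − 1) / (5.6 − 1) = 0.26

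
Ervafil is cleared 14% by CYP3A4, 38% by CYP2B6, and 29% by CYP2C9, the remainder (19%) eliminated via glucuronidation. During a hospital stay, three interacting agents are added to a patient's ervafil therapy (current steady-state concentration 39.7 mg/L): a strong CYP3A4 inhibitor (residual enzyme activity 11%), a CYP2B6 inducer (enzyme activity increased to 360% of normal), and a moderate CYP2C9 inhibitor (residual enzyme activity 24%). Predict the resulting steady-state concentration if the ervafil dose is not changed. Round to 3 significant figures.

The CYP3A4 pathway (14% of clearance) falls to 0.11× activity: 0.14 × 0.11 = 0.0154.
The CYP2B6 pathway (38% of clearance) rises to 3.6× activity: 0.38 × 3.6 = 1.368.
The CYP2C9 pathway (29% of clearance) falls to 0.24× activity: 0.29 × 0.24 = 0.0696.
The remaining 19% of clearance is unaffected.
Relative clearance = 0.0154 + 1.368 + 0.0696 + 0.19 = 1.643.
New steady-state concentration = 39.7 / 1.643 = 24.2 mg/L (concentration scales inversely with clearance).

24.2 mg/L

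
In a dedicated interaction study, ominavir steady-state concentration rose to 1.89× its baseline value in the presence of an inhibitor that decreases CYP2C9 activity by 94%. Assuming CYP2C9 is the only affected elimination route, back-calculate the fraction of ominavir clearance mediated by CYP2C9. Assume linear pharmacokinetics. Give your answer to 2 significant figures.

Write x for the fraction cleared via CYP2C9. The observed steady-state concentration change means clearance fell to 1/1.89 = 0.5291 of baseline.
Setting x·0.06 + (1 − x) = 0.5291 and solving: x = (0.5291 − 1)/(0.06 − 1) = 0.50.

0.50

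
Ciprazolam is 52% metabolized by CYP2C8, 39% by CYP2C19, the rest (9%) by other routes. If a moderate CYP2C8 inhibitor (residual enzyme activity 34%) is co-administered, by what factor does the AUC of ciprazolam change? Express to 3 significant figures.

1.52

The CYP2C8 pathway (52% of clearance) is reduced to 0.34× activity: 0.52 × 0.34 = 0.1768.
CYP2C19 (39%) and the residual 9% are unaffected.
CL_new/CL_old = 0.1768 + 0.39 + 0.09 = 0.6568.
AUC is inversely proportional to clearance, so the fold-change is 1 / 0.6568 = 1.52.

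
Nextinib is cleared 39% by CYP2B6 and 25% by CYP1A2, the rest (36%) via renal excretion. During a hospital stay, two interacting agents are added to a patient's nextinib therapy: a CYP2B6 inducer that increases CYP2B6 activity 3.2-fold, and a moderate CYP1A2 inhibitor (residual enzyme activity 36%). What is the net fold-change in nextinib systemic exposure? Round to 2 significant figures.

0.59

The CYP2B6 pathway (39% of clearance) increases to 3.2× activity: 0.39 × 3.2 = 1.248.
The CYP1A2 pathway (25% of clearance) falls to 0.36× activity: 0.25 × 0.36 = 0.09.
The remaining 36% of clearance is unaffected.
New clearance relative to baseline: 1.248 + 0.09 + 0.36 = 1.698.
Net systemic exposure ratio = 1 / 1.698 = 0.59.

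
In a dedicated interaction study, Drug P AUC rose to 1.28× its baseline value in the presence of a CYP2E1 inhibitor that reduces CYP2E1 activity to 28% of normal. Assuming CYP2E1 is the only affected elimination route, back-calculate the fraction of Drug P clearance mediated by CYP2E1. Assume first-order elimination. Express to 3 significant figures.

0.304

Let fm be the CYP2E1 fraction. New clearance relative to baseline = fm × 0.28 + (1 − fm).
AUC ratio = 1 / (new CL fraction), so new CL fraction = 1 / 1.28 = 0.7812.
fm × 0.28 + 1 − fm = 0.7812  ⇒  fm × (0.28 − 1) = −0.2188  ⇒  fm = 0.304.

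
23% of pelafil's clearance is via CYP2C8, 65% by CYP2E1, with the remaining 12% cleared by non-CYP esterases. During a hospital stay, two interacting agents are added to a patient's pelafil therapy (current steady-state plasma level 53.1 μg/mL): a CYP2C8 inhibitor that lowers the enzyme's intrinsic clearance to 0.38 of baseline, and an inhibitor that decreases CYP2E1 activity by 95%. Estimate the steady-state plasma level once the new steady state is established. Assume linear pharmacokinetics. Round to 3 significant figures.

The CYP2C8 pathway (23% of clearance) is reduced to 0.38× activity: 0.23 × 0.38 = 0.0874.
The CYP2E1 pathway (65% of clearance) falls to 0.05× activity: 0.65 × 0.05 = 0.0325.
Non-CYP routes (12%) are unchanged.
New clearance relative to baseline: 0.0874 + 0.0325 + 0.12 = 0.2399.
Steady-state plasma level ∝ 1/CL: new value = 53.1 / 0.2399 = 221 μg/mL.

221 μg/mL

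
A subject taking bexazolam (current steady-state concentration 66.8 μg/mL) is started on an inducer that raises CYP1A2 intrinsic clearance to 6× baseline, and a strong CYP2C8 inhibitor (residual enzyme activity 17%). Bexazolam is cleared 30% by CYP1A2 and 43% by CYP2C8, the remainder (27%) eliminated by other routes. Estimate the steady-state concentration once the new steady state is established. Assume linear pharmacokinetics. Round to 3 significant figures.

31.2 μg/mL

The CYP1A2 pathway (30% of clearance) rises to 6× activity: 0.3 × 6 = 1.8.
The CYP2C8 pathway (43% of clearance) is reduced to 0.17× activity: 0.43 × 0.17 = 0.0731.
The remaining 27% of clearance is unaffected.
CL_new/CL_old = 1.8 + 0.0731 + 0.27 = 2.1431.
New steady-state concentration = 66.8 / 2.1431 = 31.2 μg/mL (concentration scales inversely with clearance).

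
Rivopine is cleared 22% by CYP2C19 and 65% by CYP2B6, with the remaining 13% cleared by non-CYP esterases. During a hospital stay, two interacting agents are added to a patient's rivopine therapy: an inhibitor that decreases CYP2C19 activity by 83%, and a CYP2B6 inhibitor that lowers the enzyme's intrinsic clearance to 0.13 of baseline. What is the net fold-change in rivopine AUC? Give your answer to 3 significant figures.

3.97

The CYP2C19 pathway (22% of clearance) falls to 0.17× activity: 0.22 × 0.17 = 0.0374.
The CYP2B6 pathway (65% of clearance) drops to 0.13× activity: 0.65 × 0.13 = 0.0845.
Non-CYP routes (13%) are unchanged.
CL_new/CL_old = 0.0374 + 0.0845 + 0.13 = 0.2519.
AUC ∝ 1/CL: fold-change = 1 / 0.2519 = 3.97.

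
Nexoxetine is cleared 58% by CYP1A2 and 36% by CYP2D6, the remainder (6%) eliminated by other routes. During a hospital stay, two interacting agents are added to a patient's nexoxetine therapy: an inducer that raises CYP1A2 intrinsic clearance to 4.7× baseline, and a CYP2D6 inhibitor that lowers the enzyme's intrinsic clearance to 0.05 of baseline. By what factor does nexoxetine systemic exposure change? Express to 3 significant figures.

0.357

The CYP1A2 pathway (58% of clearance) increases to 4.7× activity: 0.58 × 4.7 = 2.726.
The CYP2D6 pathway (36% of clearance) falls to 0.05× activity: 0.36 × 0.05 = 0.018.
The remaining 6% of clearance is unaffected.
CL_new/CL_old = 2.726 + 0.018 + 0.06 = 2.804.
Systemic exposure ∝ 1/CL: fold-change = 1 / 2.804 = 0.357.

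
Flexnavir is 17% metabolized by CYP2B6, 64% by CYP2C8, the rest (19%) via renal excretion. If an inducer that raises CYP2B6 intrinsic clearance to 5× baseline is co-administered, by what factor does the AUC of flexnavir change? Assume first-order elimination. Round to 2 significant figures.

0.60

The CYP2B6 pathway (17% of clearance) is boosted to 5× activity: 0.17 × 5 = 0.85.
CYP2C8 (64%) and the residual 19% are unaffected.
CL_new/CL_old = 0.85 + 0.64 + 0.19 = 1.68.
Since AUC ∝ 1/CL, the ratio is 1 / 1.68 = 0.60.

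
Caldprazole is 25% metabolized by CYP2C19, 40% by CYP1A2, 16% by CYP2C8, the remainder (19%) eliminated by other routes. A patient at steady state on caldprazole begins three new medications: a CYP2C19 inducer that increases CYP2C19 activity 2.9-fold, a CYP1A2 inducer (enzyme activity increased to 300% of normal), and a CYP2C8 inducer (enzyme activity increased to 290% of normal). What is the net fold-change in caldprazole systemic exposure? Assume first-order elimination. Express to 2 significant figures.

The CYP2C19 pathway (25% of clearance) rises to 2.9× activity: 0.25 × 2.9 = 0.725.
The CYP1A2 pathway (40% of clearance) increases to 3× activity: 0.4 × 3 = 1.2.
The CYP2C8 pathway (16% of clearance) increases to 2.9× activity: 0.16 × 2.9 = 0.464.
Non-CYP routes (19%) are unchanged.
Relative clearance = 0.725 + 1.2 + 0.464 + 0.19 = 2.579.
Systemic exposure ∝ 1/CL: fold-change = 1 / 2.579 = 0.39.

0.39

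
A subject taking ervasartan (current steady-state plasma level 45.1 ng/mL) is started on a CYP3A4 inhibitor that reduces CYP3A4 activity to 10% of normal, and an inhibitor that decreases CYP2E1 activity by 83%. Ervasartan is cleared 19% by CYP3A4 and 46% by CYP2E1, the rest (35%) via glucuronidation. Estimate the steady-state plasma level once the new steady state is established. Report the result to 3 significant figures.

The CYP3A4 pathway (19% of clearance) is reduced to 0.1× activity: 0.19 × 0.1 = 0.019.
The CYP2E1 pathway (46% of clearance) drops to 0.17× activity: 0.46 × 0.17 = 0.0782.
Non-CYP routes (35%) are unchanged.
New clearance relative to baseline: 0.019 + 0.0782 + 0.35 = 0.4472.
Steady-state plasma level ∝ 1/CL: new value = 45.1 / 0.4472 = 101 ng/mL.

101 ng/mL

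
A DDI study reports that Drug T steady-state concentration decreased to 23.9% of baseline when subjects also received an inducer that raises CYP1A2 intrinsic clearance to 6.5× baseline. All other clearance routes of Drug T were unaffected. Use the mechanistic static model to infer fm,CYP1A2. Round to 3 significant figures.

Call the CYP1A2 fraction fm. After the interaction, CL_new/CL_old = fm × 6.5 + (1 − fm).
Steady-state concentration ratio = 1 / (new CL fraction), so new CL fraction = 1 / 0.239 = 4.184.
fm × 6.5 + 1 − fm = 4.184  ⇒  fm × (6.5 − 1) = 3.184  ⇒  fm = 0.579.

0.579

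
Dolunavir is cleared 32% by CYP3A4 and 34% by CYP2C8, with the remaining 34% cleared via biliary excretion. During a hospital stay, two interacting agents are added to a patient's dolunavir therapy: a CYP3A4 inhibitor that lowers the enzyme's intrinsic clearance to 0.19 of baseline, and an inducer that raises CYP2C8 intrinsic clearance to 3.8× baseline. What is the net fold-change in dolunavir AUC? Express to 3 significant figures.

0.591

The CYP3A4 pathway (32% of clearance) drops to 0.19× activity: 0.32 × 0.19 = 0.0608.
The CYP2C8 pathway (34% of clearance) increases to 3.8× activity: 0.34 × 3.8 = 1.292.
The remaining 34% of clearance is unaffected.
Relative clearance = 0.0608 + 1.292 + 0.34 = 1.6928.
Because AUC varies inversely with clearance, the combined effect is 1 / 1.6928 = 0.591.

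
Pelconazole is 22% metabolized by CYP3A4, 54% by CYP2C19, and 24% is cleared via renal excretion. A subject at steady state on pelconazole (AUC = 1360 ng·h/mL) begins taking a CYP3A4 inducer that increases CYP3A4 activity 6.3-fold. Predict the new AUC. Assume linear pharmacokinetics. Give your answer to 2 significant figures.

6.3 × 10² ng·h/mL

The CYP3A4 pathway (22% of clearance) increases to 6.3× activity: 0.22 × 6.3 = 1.386.
CYP2C19 (54%) and the residual 24% are unaffected.
New clearance relative to baseline: 1.386 + 0.54 + 0.24 = 2.166.
AUC ∝ 1/CL, so new value = 1360 / 2.166 = 6.3 × 10² ng·h/mL.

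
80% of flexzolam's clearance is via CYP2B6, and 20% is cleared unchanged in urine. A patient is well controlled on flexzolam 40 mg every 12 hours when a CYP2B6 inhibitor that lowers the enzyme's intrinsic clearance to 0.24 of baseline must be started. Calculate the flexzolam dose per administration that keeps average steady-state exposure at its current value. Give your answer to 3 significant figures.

15.7 mg

The CYP2B6 pathway (80% of clearance) drops to 0.24× activity: 0.8 × 0.24 = 0.192.
Non-CYP routes (20%) are unchanged.
CL_new/CL_old = 0.192 + 0.2 = 0.392.
Css,avg = (dose rate)/CL, so holding Css fixed requires dose ∝ CL: 40 × 0.392 = 15.7 mg.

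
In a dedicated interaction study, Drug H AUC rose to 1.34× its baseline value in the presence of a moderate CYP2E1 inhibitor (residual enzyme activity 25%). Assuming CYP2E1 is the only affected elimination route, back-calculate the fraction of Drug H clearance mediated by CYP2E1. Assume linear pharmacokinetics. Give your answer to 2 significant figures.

Let fm be the CYP2E1 fraction. New clearance relative to baseline = fm × 0.25 + (1 − fm).
AUC ratio = 1 / (new CL fraction), so new CL fraction = 1 / 1.34 = 0.7463.
fm × 0.25 + 1 − fm = 0.7463  ⇒  fm × (0.25 − 1) = −0.2537  ⇒  fm = 0.34.

0.34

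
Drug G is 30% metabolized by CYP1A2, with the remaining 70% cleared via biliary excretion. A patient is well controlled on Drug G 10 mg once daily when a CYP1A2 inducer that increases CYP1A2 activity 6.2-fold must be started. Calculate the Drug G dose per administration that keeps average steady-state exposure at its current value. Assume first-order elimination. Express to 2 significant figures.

26 mg

CYP1A2: 0.3 × 6.2 = 1.86
Other: 0.7 (unchanged)
CL_new/CL_old = 1.86 + 0.7 = 2.56.
To maintain the same steady-state level, dose must scale with clearance: new dose = 10 × 2.56 = 26 mg.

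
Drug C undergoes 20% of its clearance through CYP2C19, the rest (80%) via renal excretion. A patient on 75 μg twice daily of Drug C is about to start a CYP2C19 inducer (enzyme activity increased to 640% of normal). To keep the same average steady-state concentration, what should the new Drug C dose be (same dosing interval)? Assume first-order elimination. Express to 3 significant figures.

156 μg

The CYP2C19 pathway (20% of clearance) increases to 6.4× activity: 0.2 × 6.4 = 1.28.
The remaining 80% of clearance is unaffected.
Relative clearance = 1.28 + 0.8 = 2.08.
Exposure is unchanged when dose changes in proportion to clearance. New dose = 75 μg × 2.08 = 156 μg.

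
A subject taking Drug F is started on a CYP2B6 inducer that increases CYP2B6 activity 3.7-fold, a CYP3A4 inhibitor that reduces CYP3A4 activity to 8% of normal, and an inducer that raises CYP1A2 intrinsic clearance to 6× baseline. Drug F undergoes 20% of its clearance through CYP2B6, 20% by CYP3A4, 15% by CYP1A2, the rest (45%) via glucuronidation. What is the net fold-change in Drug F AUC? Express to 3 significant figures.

0.475

CYP2B6: 0.2 × 3.7 = 0.74
CYP3A4: 0.2 × 0.08 = 0.016
CYP1A2: 0.15 × 6 = 0.9
Other: 0.45 (unchanged)
Relative clearance = 0.74 + 0.016 + 0.9 + 0.45 = 2.106.
Net AUC ratio = 1 / 2.106 = 0.475.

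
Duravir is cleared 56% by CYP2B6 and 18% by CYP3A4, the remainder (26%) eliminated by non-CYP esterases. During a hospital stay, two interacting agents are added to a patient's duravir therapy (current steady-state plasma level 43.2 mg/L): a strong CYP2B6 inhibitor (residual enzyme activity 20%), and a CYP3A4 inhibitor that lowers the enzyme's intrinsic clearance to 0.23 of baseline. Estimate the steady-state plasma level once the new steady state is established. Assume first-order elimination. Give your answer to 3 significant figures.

CYP2B6: 0.56 × 0.2 = 0.112
CYP3A4: 0.18 × 0.23 = 0.0414
Other: 0.26 (unchanged)
CL_new/CL_old = 0.112 + 0.0414 + 0.26 = 0.4134.
New steady-state plasma level = 43.2 / 0.4134 = 104 mg/L (concentration scales inversely with clearance).

104 mg/L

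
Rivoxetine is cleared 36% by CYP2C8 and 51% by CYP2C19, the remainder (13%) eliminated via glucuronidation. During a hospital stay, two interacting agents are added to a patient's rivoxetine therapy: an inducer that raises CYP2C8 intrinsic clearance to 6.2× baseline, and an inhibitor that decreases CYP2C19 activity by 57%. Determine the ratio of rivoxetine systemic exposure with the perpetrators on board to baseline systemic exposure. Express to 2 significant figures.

The CYP2C8 pathway (36% of clearance) rises to 6.2× activity: 0.36 × 6.2 = 2.232.
The CYP2C19 pathway (51% of clearance) drops to 0.43× activity: 0.51 × 0.43 = 0.2193.
The remaining 13% of clearance is unaffected.
Relative clearance = 2.232 + 0.2193 + 0.13 = 2.5813.
Because systemic exposure varies inversely with clearance, the combined effect is 1 / 2.5813 = 0.39.

0.39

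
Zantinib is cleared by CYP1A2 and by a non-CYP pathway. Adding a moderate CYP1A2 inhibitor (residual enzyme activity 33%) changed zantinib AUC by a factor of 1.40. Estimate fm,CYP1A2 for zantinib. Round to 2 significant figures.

CL'/CL = 1 / 1.40 = 0.7143
0.33·fm + (1 − fm) = 0.7143
fm = (0.7143 − 1) / (0.33 − 1) = 0.43

0.43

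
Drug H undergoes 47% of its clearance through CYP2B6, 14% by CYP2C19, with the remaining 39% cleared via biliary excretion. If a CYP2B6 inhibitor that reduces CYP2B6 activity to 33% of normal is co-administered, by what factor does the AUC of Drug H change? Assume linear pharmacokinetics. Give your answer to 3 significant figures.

1.46

The CYP2B6 pathway (47% of clearance) is reduced to 0.33× activity: 0.47 × 0.33 = 0.1551.
CYP2C19 (14%) and the residual 39% are unaffected.
CL_new/CL_old = 0.1551 + 0.14 + 0.39 = 0.6851.
AUC is inversely proportional to clearance, so the fold-change is 1 / 0.6851 = 1.46.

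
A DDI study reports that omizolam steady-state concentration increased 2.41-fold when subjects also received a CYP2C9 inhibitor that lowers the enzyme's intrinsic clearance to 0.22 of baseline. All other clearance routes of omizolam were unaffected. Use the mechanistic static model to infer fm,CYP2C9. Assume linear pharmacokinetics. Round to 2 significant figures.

Let x = fm,CYP2C9. Because steady-state concentration ∝ 1/CL, relative clearance fell to 1/2.41 = 0.4149.
Only the CYP2C9 route changed, so 0.4149 = x·0.22 + (1 − x), giving x = 0.75.

0.75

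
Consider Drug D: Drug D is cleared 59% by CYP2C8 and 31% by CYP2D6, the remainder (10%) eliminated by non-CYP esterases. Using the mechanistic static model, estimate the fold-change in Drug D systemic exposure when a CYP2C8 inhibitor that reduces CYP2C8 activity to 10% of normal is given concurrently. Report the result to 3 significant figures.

2.13

The CYP2C8 pathway (59% of clearance) drops to 0.1× activity: 0.59 × 0.1 = 0.059.
CYP2D6 (31%) and the residual 10% are unaffected.
New clearance relative to baseline: 0.059 + 0.31 + 0.1 = 0.469.
Systemic exposure ratio = CL_old/CL_new = 1 / 0.469 = 2.13.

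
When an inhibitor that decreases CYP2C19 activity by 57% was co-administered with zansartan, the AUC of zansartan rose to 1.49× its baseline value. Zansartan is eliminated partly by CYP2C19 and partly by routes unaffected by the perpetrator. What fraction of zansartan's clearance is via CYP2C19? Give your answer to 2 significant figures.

0.58

CL'/CL = 1 / 1.49 = 0.6711
0.43·fm + (1 − fm) = 0.6711
fm = (0.6711 − 1) / (0.43 − 1) = 0.58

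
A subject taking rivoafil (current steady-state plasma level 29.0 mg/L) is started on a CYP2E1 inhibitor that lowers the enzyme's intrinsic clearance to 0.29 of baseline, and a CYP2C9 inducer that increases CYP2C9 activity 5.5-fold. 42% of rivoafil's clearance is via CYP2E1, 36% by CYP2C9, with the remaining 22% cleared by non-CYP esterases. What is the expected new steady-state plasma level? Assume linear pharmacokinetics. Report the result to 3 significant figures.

12.5 mg/L

The CYP2E1 pathway (42% of clearance) falls to 0.29× activity: 0.42 × 0.29 = 0.1218.
The CYP2C9 pathway (36% of clearance) is boosted to 5.5× activity: 0.36 × 5.5 = 1.98.
Non-CYP routes (22%) are unchanged.
New clearance relative to baseline: 0.1218 + 1.98 + 0.22 = 2.3218.
Dividing the baseline by the relative clearance: 29.0 / 2.3218 = 12.5 mg/L.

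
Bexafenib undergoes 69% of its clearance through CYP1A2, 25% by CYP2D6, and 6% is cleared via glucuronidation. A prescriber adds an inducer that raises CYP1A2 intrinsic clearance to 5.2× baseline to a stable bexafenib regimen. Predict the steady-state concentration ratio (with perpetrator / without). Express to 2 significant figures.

0.26

The CYP1A2 pathway (69% of clearance) is boosted to 5.2× activity: 0.69 × 5.2 = 3.588.
CYP2D6 (25%) and the residual 6% are unaffected.
CL_new/CL_old = 3.588 + 0.25 + 0.06 = 3.898.
Since steady-state concentration ∝ 1/CL, the ratio is 1 / 3.898 = 0.26.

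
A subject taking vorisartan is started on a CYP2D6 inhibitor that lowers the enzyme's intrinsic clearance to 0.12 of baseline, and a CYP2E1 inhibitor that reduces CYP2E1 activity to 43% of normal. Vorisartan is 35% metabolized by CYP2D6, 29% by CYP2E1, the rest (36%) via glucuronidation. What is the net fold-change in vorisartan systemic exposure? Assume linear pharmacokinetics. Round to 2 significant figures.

1.9

CYP2D6: 0.35 × 0.12 = 0.042
CYP2E1: 0.29 × 0.43 = 0.1247
Other: 0.36 (unchanged)
New clearance relative to baseline: 0.042 + 0.1247 + 0.36 = 0.5267.
Net systemic exposure ratio = 1 / 0.5267 = 1.9.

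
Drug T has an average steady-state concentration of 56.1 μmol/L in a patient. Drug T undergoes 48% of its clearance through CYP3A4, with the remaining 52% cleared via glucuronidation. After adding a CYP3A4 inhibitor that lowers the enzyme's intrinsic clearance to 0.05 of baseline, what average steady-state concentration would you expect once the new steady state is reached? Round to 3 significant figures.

CYP3A4: 0.48 × 0.05 = 0.024
Other: 0.52 (unchanged)
Relative clearance = 0.024 + 0.52 = 0.544.
Average steady-state concentration ∝ 1/CL, so new value = 56.1 / 0.544 = 103 μmol/L.

103 μmol/L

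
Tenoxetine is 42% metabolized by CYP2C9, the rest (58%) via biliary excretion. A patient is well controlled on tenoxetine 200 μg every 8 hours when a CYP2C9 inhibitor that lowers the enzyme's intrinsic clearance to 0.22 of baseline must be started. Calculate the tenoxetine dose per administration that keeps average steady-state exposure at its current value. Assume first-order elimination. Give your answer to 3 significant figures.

134 μg

CYP2C9: 0.42 × 0.22 = 0.0924
Other: 0.58 (unchanged)
Relative clearance = 0.0924 + 0.58 = 0.6724.
Exposure is unchanged when dose changes in proportion to clearance. New dose = 200 μg × 0.6724 = 134 μg.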